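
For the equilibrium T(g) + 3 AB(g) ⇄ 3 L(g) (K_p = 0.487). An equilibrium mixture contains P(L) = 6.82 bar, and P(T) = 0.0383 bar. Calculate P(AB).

At equilibrium, K_p = P(L)³ / (P(T)·P(AB)³) = 0.487.
(6.82)³ / ((0.0383)·(P(AB))³) = 0.487
P(AB)³ = 17000 ⇒ P(AB) = 25.7 bar

P(AB) = 25.7 bar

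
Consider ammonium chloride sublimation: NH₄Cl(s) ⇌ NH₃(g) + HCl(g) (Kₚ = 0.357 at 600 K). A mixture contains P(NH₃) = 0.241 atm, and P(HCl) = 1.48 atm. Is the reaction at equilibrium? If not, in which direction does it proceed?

(NH₄Cl is a pure solid — omitted from Qₚ.)
Qₚ = P(NH₃)·P(HCl) = (0.241)·(1.48) = 0.357
Qₚ = 0.357 = Kₚ, so the system is already at equilibrium.

at equilibrium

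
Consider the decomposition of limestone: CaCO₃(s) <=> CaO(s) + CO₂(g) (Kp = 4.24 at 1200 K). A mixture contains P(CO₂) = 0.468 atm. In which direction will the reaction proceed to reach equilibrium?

toward products

(CaCO₃, CaO are pure solids — omitted from Qp.)
Qp = P(CO₂) = 0.468
Qp = 0.468 < Kp = 4.24, so the forward reaction proceeds.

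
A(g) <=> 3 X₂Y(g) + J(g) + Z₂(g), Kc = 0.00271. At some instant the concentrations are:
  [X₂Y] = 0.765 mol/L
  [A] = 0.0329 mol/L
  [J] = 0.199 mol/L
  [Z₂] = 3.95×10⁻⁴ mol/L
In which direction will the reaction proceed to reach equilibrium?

Qc = [X₂Y]³·[J]·[Z₂] / [A] = (0.765)³·(0.199)·(3.95×10⁻⁴) / (0.0329) = 0.00107
Qc = 0.00107 < Kc = 0.00271, so the forward reaction proceeds.

in the forward direction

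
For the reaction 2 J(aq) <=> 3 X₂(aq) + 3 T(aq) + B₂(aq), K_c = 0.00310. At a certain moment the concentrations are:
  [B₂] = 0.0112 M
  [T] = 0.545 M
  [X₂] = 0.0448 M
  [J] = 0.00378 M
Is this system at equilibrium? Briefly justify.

Q_c = [X₂]³·[T]³·[B₂] / [J]² = (0.0448)³·(0.545)³·(0.0112) / (0.00378)² = 0.0114
Q_c = 0.0114 > K_c = 0.00310: net reverse reaction.

no; Q > K, reaction proceeds in reverse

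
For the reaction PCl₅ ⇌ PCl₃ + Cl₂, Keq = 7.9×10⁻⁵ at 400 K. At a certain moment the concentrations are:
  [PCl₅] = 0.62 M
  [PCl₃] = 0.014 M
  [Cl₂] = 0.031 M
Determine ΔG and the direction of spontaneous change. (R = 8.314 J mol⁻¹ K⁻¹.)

ΔG = 7.26 kJ/mol; the forward reaction is non-spontaneous

Q = [PCl₃]·[Cl₂] / [PCl₅] = (0.014)·(0.031) / (0.62) = 7.00×10⁻⁴
ΔG = RT ln(Q/Keq) = (8.314 J mol⁻¹ K⁻¹)(400 K) × ln(7.00×10⁻⁴/7.9×10⁻⁵)
   = (3.326 kJ/mol)(2.182) = 7.26 kJ/mol
ΔG > 0, so the forward reaction is non-spontaneous (proceeds in reverse).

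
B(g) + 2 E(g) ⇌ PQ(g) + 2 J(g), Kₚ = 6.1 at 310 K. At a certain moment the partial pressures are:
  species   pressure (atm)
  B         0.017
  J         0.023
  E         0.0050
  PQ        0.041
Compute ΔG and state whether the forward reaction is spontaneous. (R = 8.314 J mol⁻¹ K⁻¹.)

ΔG = 5.47 kJ/mol; the forward reaction is non-spontaneous

Qₚ = P(PQ)·P(J)² / (P(B)·P(E)²) = (0.041)·(0.023)² / ((0.017)·(0.0050)²) = 51.0
ΔG = RT ln(Qₚ/Kₚ) = (8.314 J mol⁻¹ K⁻¹)(310 K) × ln(51.0/6.1)
   = (2.577 kJ/mol)(2.124) = 5.47 kJ/mol
ΔG > 0, so the forward reaction is non-spontaneous (proceeds in reverse).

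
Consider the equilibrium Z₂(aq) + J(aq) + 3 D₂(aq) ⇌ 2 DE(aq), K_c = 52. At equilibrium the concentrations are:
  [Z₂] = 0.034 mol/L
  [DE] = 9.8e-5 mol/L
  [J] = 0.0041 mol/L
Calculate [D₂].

[D₂] = 0.011 mol/L

At equilibrium, K_c = [DE]² / ([Z₂]·[J]·[D₂]³) = 52.
(9.8e-5)² / ((0.034)·(0.0041)·([D₂])³) = 52
[D₂]³ = 1.32e-6 ⇒ [D₂] = 0.011 mol/L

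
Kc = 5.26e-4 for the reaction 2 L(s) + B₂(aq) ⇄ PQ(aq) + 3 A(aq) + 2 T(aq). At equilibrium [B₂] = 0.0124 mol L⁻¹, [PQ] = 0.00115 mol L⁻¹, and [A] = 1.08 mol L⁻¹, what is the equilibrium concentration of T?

[T] = 0.0671 mol L⁻¹

(L is a pure solid — omitted from Kc.)
At equilibrium, Kc = [PQ]·[A]³·[T]² / [B₂] = 5.26e-4.
(0.00115)·(1.08)³·([T])² / (0.0124) = 5.26e-4
[T]² = 0.00450 ⇒ [T] = 0.0671 mol L⁻¹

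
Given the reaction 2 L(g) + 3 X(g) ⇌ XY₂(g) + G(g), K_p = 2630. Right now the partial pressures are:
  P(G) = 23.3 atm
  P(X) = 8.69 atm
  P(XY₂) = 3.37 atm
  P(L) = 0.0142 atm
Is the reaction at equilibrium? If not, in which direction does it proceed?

Q_p = P(XY₂)·P(G) / (P(L)²·P(X)³) = (3.37)·(23.3) / ((0.0142)²·(8.69)³) = 593
Q_p = 593 < K_p = 2630, so the forward reaction proceeds.

to the right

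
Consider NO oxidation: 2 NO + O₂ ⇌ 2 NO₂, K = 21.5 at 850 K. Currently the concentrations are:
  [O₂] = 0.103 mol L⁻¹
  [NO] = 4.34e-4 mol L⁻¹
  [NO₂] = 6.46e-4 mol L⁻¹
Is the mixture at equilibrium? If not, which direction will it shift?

Q = [NO₂]² / ([NO]²·[O₂]) = (6.46e-4)² / ((4.34e-4)²·(0.103)) = 21.5
Q = 21.5 = K; the system is at equilibrium.

yes, at equilibrium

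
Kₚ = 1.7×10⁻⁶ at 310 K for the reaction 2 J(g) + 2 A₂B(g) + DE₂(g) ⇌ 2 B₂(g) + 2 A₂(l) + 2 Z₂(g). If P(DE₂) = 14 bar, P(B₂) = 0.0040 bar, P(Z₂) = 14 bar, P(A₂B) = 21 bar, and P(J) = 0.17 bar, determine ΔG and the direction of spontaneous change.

(A₂ is a pure liquid — omitted from Qₚ.)
Qₚ = P(B₂)²·P(Z₂)² / (P(J)²·P(A₂B)²·P(DE₂)) = (0.0040)²·(14)² / ((0.17)²·(21)²·(14)) = 1.76×10⁻⁵
ΔG = RT ln(Qₚ/Kₚ) = (8.314 J mol⁻¹ K⁻¹)(310 K) × ln(1.76×10⁻⁵/1.7×10⁻⁶)
   = (2.577 kJ/mol)(2.337) = 6.02 kJ/mol
ΔG > 0, so the forward reaction is non-spontaneous (proceeds in reverse).

ΔG = 6.02 kJ/mol; the forward reaction is non-spontaneous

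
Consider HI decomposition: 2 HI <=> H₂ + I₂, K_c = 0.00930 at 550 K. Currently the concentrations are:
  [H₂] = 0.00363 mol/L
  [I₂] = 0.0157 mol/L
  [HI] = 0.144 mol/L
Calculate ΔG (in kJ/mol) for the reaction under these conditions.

Q_c = [H₂]·[I₂] / [HI]² = (0.00363)·(0.0157) / (0.144)² = 0.00275
ΔG = RT ln(Q_c/K_c) = (8.314 J mol⁻¹ K⁻¹)(550 K) × ln(0.00275/0.00930)
   = (4.573 kJ/mol)(-1.218) = -5.57 kJ/mol
ΔG < 0, so the forward reaction is spontaneous (proceeds forward).

ΔG = -5.57 kJ/mol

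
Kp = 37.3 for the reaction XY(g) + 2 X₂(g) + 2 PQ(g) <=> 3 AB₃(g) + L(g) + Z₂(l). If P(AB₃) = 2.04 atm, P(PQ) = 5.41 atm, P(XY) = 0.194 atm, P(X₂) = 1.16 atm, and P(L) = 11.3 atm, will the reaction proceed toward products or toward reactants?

(Z₂ is a pure liquid — omitted from Qp.)
Qp = P(AB₃)³·P(L) / (P(XY)·P(X₂)²·P(PQ)²) = (2.04)³·(11.3) / ((0.194)·(1.16)²·(5.41)²) = 12.6
Qp = 12.6 < Kp = 37.3, so the forward reaction proceeds.

to the right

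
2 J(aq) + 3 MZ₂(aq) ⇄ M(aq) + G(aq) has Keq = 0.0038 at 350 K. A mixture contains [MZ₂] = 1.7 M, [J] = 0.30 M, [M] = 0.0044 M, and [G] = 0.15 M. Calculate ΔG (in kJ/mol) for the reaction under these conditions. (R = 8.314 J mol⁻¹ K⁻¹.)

ΔG = -2.72 kJ/mol

Q = [M]·[G] / ([J]²·[MZ₂]³) = (0.0044)·(0.15) / ((0.30)²·(1.7)³) = 0.00149
ΔG = RT ln(Q/Keq) = (8.314 J mol⁻¹ K⁻¹)(350 K) × ln(0.00149/0.0038)
   = (2.910 kJ/mol)(-0.9362) = -2.72 kJ/mol
ΔG < 0, so the forward reaction is spontaneous (proceeds forward).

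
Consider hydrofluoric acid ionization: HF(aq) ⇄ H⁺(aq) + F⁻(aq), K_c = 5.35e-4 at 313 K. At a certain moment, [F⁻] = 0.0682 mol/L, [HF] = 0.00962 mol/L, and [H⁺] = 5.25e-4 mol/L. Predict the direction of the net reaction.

toward reactants

Q_c = [H⁺]·[F⁻] / [HF] = (5.25e-4)·(0.0682) / (0.00962) = 0.00372
Q_c = 0.00372 > K_c = 5.35e-4, so the reverse reaction proceeds.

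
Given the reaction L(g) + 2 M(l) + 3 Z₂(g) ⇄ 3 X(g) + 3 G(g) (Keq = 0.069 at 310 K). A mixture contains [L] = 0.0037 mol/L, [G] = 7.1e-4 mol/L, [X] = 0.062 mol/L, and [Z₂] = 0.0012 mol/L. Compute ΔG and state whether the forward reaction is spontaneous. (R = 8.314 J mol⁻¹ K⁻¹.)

ΔG = -4.24 kJ/mol; the forward reaction is spontaneous

(M is a pure liquid — omitted from Q.)
Q = [X]³·[G]³ / ([L]·[Z₂]³) = (0.062)³·(7.1e-4)³ / ((0.0037)·(0.0012)³) = 0.0133
ΔG = RT ln(Q/Keq) = (8.314 J mol⁻¹ K⁻¹)(310 K) × ln(0.0133/0.069)
   = (2.577 kJ/mol)(-1.646) = -4.24 kJ/mol
ΔG < 0, so the forward reaction is spontaneous (proceeds forward).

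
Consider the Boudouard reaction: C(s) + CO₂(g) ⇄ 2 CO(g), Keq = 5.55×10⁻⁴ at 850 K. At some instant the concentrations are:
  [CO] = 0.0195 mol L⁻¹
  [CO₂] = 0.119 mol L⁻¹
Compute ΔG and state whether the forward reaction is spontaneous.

ΔG = 12.4 kJ/mol; the forward reaction is non-spontaneous

(C is a pure solid — omitted from Q.)
Q = [CO]² / [CO₂] = (0.0195)² / (0.119) = 0.00320
ΔG = RT ln(Q/Keq) = (8.314 J mol⁻¹ K⁻¹)(850 K) × ln(0.00320/5.55×10⁻⁴)
   = (7.067 kJ/mol)(1.752) = 12.4 kJ/mol
ΔG > 0, so the forward reaction is non-spontaneous (proceeds in reverse).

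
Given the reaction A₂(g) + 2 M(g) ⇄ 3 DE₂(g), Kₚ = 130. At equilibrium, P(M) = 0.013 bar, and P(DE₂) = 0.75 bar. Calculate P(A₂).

P(A₂) = 19 bar

At equilibrium, Kₚ = P(DE₂)³ / (P(A₂)·P(M)²) = 130.
(0.75)³ / ((P(A₂))·(0.013)²) = 130
P(A₂) = 19.2 = 19 bar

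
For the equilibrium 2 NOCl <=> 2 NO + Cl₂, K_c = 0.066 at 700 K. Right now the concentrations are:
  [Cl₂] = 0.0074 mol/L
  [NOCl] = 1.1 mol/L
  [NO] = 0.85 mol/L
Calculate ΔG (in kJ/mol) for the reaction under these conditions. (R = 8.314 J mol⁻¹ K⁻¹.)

ΔG = -15.7 kJ/mol

Q_c = [NO]²·[Cl₂] / [NOCl]² = (0.85)²·(0.0074) / (1.1)² = 0.00442
ΔG = RT ln(Q_c/K_c) = (8.314 J mol⁻¹ K⁻¹)(700 K) × ln(0.00442/0.066)
   = (5.820 kJ/mol)(-2.704) = -15.7 kJ/mol
ΔG < 0, so the forward reaction is spontaneous (proceeds forward).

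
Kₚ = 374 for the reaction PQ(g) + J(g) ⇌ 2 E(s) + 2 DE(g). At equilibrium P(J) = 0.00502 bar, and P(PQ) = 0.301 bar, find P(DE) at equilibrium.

(E is a pure solid — omitted from Kₚ.)
At equilibrium, Kₚ = P(DE)² / (P(PQ)·P(J)) = 374.
(P(DE))² / ((0.301)·(0.00502)) = 374
P(DE)² = 0.565 ⇒ P(DE) = 0.752 bar

P(DE) = 0.752 bar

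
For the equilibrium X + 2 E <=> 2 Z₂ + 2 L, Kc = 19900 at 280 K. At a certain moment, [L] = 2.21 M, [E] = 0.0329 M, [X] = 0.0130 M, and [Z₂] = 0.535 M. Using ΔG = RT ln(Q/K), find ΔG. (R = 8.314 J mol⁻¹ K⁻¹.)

ΔG = 3.74 kJ/mol

Qc = [Z₂]²·[L]² / ([X]·[E]²) = (0.535)²·(2.21)² / ((0.0130)·(0.0329)²) = 99300
ΔG = RT ln(Qc/Kc) = (8.314 J mol⁻¹ K⁻¹)(280 K) × ln(99300/19900)
   = (2.328 kJ/mol)(1.607) = 3.74 kJ/mol
ΔG > 0, so the forward reaction is non-spontaneous (proceeds in reverse).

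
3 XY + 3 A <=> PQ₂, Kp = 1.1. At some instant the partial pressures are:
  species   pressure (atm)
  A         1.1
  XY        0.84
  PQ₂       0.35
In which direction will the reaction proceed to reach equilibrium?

in the forward direction

Qp = P(PQ₂) / (P(XY)³·P(A)³) = (0.35) / ((0.84)³·(1.1)³) = 0.44
Qp = 0.44 < Kp = 1.1, so the forward reaction proceeds.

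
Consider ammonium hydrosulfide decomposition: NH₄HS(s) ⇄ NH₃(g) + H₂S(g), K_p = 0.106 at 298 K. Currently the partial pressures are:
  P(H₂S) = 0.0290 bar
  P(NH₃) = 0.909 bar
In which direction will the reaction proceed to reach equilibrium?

forward (toward products)

(NH₄HS is a pure solid — omitted from Q_p.)
Q_p = P(NH₃)·P(H₂S) = (0.909)·(0.0290) = 0.0264
Q_p = 0.0264 < K_p = 0.106, so the forward reaction proceeds.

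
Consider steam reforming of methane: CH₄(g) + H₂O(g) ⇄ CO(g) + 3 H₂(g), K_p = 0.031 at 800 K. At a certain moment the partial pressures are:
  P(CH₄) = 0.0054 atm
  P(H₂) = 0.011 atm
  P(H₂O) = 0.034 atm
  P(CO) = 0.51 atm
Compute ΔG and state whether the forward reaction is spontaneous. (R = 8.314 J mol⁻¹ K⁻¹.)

ΔG = -14.1 kJ/mol; the forward reaction is spontaneous

Q_p = P(CO)·P(H₂)³ / (P(CH₄)·P(H₂O)) = (0.51)·(0.011)³ / ((0.0054)·(0.034)) = 0.00370
ΔG = RT ln(Q_p/K_p) = (8.314 J mol⁻¹ K⁻¹)(800 K) × ln(0.00370/0.031)
   = (6.651 kJ/mol)(-2.126) = -14.1 kJ/mol
ΔG < 0, so the forward reaction is spontaneous (proceeds forward).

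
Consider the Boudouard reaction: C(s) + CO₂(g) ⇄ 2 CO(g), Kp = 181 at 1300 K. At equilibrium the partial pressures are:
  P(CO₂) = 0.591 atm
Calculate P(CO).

P(CO) = 10.3 atm

(C is a pure solid — omitted from Kp.)
At equilibrium, Kp = P(CO)² / P(CO₂) = 181.
(P(CO))² / (0.591) = 181
P(CO)² = 107 ⇒ P(CO) = 10.3 atm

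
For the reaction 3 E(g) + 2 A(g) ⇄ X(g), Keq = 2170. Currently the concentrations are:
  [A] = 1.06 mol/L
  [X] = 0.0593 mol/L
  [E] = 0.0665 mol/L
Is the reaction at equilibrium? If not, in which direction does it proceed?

to the right

Q = [X] / ([E]³·[A]²) = (0.0593) / ((0.0665)³·(1.06)²) = 179
Q = 179 < Keq = 2170, so the forward reaction proceeds.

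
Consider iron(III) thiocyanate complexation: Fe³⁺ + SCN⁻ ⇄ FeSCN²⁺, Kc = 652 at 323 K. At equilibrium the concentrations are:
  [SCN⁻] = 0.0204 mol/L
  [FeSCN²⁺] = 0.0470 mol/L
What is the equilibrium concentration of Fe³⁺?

At equilibrium, Kc = [FeSCN²⁺] / ([Fe³⁺]·[SCN⁻]) = 652.
(0.0470) / (([Fe³⁺])·(0.0204)) = 652
[Fe³⁺] = 0.00353 mol/L

[Fe³⁺] = 0.00353 mol/L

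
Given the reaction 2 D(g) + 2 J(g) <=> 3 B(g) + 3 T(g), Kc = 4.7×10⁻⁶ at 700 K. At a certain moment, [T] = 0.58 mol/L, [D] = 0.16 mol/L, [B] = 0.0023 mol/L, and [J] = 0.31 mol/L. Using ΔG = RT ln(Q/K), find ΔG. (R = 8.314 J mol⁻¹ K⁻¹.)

Qc = [B]³·[T]³ / ([D]²·[J]²) = (0.0023)³·(0.58)³ / ((0.16)²·(0.31)²) = 9.65×10⁻⁷
ΔG = RT ln(Qc/Kc) = (8.314 J mol⁻¹ K⁻¹)(700 K) × ln(9.65×10⁻⁷/4.7×10⁻⁶)
   = (5.820 kJ/mol)(-1.583) = -9.21 kJ/mol
ΔG < 0, so the forward reaction is spontaneous (proceeds forward).

ΔG = -9.21 kJ/mol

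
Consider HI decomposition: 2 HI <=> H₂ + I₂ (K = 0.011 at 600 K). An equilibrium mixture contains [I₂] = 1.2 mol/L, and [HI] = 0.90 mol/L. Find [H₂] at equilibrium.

[H₂] = 0.0074 mol/L

At equilibrium, K = [H₂]·[I₂] / [HI]² = 0.011.
([H₂])·(1.2) / (0.90)² = 0.011
[H₂] = 0.00743 = 0.0074 mol/L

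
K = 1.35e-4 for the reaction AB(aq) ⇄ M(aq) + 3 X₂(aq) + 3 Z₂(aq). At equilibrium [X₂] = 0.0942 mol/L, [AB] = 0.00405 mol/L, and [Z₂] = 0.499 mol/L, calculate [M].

At equilibrium, K = [M]·[X₂]³·[Z₂]³ / [AB] = 1.35e-4.
([M])·(0.0942)³·(0.499)³ / (0.00405) = 1.35e-4
[M] = 0.00526 mol/L

[M] = 0.00526 mol/L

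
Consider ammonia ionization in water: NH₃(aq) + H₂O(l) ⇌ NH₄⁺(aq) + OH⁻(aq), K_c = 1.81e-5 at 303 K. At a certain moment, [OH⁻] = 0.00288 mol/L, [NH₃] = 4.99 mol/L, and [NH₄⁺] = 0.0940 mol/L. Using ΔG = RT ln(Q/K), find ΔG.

(H₂O is a pure liquid — omitted from Q_c.)
Q_c = [NH₄⁺]·[OH⁻] / [NH₃] = (0.0940)·(0.00288) / (4.99) = 5.43e-5
ΔG = RT ln(Q_c/K_c) = (8.314 J mol⁻¹ K⁻¹)(303 K) × ln(5.43e-5/1.81e-5)
   = (2.519 kJ/mol)(1.099) = 2.77 kJ/mol
ΔG > 0, so the forward reaction is non-spontaneous (proceeds in reverse).

ΔG = 2.77 kJ/mol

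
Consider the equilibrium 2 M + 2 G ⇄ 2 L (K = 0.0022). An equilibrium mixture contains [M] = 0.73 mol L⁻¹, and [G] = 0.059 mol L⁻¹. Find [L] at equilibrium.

[L] = 0.0020 mol L⁻¹

At equilibrium, K = [L]² / ([M]²·[G]²) = 0.0022.
([L])² / ((0.73)²·(0.059)²) = 0.0022
[L]² = 4.08e-6 ⇒ [L] = 0.0020 mol L⁻¹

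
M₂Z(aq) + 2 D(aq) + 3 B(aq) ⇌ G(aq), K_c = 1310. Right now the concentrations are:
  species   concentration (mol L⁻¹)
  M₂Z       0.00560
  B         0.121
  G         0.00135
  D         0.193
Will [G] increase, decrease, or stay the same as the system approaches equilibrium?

decrease

Q_c = [G] / ([M₂Z]·[D]²·[B]³) = (0.00135) / ((0.00560)·(0.193)²·(0.121)³) = 3650
Q_c = 3650 > K_c = 1310: net reverse reaction.
G is a product, so it decreases.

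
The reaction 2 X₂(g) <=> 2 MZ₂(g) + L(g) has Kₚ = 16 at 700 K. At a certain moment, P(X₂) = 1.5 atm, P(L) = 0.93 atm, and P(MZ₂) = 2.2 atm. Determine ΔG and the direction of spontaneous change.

Qₚ = P(MZ₂)²·P(L) / P(X₂)² = (2.2)²·(0.93) / (1.5)² = 2.00
ΔG = RT ln(Qₚ/Kₚ) = (8.314 J mol⁻¹ K⁻¹)(700 K) × ln(2.00/16)
   = (5.820 kJ/mol)(-2.079) = -12.1 kJ/mol
ΔG < 0, so the forward reaction is spontaneous (proceeds forward).

ΔG = -12.1 kJ/mol; the forward reaction is spontaneous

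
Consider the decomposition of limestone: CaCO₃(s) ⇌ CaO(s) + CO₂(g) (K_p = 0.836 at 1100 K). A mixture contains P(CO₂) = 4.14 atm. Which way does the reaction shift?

(CaCO₃, CaO are pure solids — omitted from Q_p.)
Q_p = P(CO₂) = 4.14
Q_p = 4.14 > K_p = 0.836, so the reverse reaction proceeds.

in the reverse direction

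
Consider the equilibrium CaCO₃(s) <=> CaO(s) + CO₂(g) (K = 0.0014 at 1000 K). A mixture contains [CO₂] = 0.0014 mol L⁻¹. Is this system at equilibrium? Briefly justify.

(CaCO₃, CaO are pure solids — omitted from Q.)
Q = [CO₂] = 0.0014
Q = 0.0014 = K; the system is at equilibrium.

yes, at equilibrium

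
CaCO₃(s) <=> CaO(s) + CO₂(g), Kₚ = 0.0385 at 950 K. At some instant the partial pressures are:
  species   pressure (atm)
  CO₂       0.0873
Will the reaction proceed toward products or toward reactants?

to the left

(CaCO₃, CaO are pure solids — omitted from Qₚ.)
Qₚ = P(CO₂) = 0.0873
Qₚ = 0.0873 > Kₚ = 0.0385, so the reverse reaction proceeds.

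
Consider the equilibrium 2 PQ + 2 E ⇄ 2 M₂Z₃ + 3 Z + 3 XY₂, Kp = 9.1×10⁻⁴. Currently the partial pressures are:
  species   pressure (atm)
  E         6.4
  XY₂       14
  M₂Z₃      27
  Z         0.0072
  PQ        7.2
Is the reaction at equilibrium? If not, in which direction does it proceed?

forward (toward products)

Qp = P(M₂Z₃)²·P(Z)³·P(XY₂)³ / (P(PQ)²·P(E)²) = (27)²·(0.0072)³·(14)³ / ((7.2)²·(6.4)²) = 3.5×10⁻⁴
Qp = 3.5×10⁻⁴ < Kp = 9.1×10⁻⁴, so the forward reaction proceeds.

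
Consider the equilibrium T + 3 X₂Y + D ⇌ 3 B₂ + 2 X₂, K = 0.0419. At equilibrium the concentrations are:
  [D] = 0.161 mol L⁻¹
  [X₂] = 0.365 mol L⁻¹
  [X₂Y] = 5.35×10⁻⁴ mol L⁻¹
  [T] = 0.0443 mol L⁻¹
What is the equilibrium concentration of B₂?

At equilibrium, K = [B₂]³·[X₂]² / ([T]·[X₂Y]³·[D]) = 0.0419.
([B₂])³·(0.365)² / ((0.0443)·(5.35×10⁻⁴)³·(0.161)) = 0.0419
[B₂]³ = 3.43×10⁻¹³ ⇒ [B₂] = 7.00×10⁻⁵ mol L⁻¹

[B₂] = 7.00×10⁻⁵ mol L⁻¹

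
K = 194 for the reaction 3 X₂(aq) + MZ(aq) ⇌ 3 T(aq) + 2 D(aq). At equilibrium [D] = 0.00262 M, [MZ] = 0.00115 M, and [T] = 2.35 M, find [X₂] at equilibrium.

At equilibrium, K = [T]³·[D]² / ([X₂]³·[MZ]) = 194.
(2.35)³·(0.00262)² / (([X₂])³·(0.00115)) = 194
[X₂]³ = 3.99×10⁻⁴ ⇒ [X₂] = 0.0736 M

[X₂] = 0.0736 M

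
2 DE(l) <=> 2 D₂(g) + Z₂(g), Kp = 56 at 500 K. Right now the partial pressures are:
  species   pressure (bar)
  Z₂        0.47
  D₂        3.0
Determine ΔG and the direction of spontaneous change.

(DE is a pure liquid — omitted from Qp.)
Qp = P(D₂)²·P(Z₂) = (3.0)²·(0.47) = 4.23
ΔG = RT ln(Qp/Kp) = (8.314 J mol⁻¹ K⁻¹)(500 K) × ln(4.23/56)
   = (4.157 kJ/mol)(-2.583) = -10.7 kJ/mol
ΔG < 0, so the forward reaction is spontaneous (proceeds forward).

ΔG = -10.7 kJ/mol; the forward reaction is spontaneous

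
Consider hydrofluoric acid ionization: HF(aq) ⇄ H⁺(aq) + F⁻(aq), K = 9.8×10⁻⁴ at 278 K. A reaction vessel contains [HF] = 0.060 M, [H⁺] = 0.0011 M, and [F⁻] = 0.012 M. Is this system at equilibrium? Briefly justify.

no; Q < K, reaction proceeds forward

Q = [H⁺]·[F⁻] / [HF] = (0.0011)·(0.012) / (0.060) = 2.2×10⁻⁴
Q = 2.2×10⁻⁴ < K = 9.8×10⁻⁴: net forward reaction.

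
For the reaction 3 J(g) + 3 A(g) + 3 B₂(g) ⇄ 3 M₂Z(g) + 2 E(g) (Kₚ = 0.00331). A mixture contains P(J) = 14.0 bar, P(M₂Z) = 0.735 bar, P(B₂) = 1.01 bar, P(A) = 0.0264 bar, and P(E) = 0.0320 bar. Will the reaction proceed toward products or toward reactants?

Qₚ = P(M₂Z)³·P(E)² / (P(J)³·P(A)³·P(B₂)³) = (0.735)³·(0.0320)² / ((14.0)³·(0.0264)³·(1.01)³) = 0.00782
Qₚ = 0.00782 > Kₚ = 0.00331, so the reverse reaction proceeds.

reverse (toward reactants)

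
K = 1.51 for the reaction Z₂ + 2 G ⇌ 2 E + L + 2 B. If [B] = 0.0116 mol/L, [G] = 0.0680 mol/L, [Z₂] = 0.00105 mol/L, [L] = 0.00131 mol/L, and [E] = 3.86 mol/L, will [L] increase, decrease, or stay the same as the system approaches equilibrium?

Q = [E]²·[L]·[B]² / ([Z₂]·[G]²) = (3.86)²·(0.00131)·(0.0116)² / ((0.00105)·(0.0680)²) = 0.541
Q = 0.541 < K = 1.51: net forward reaction.
L is a product, so it increases.

increase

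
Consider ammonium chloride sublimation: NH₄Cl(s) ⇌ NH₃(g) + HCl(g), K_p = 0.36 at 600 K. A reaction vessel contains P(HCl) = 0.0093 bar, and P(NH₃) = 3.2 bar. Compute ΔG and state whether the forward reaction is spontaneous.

(NH₄Cl is a pure solid — omitted from Q_p.)
Q_p = P(NH₃)·P(HCl) = (3.2)·(0.0093) = 0.0298
ΔG = RT ln(Q_p/K_p) = (8.314 J mol⁻¹ K⁻¹)(600 K) × ln(0.0298/0.36)
   = (4.988 kJ/mol)(-2.492) = -12.4 kJ/mol
ΔG < 0, so the forward reaction is spontaneous (proceeds forward).

ΔG = -12.4 kJ/mol; the forward reaction is spontaneous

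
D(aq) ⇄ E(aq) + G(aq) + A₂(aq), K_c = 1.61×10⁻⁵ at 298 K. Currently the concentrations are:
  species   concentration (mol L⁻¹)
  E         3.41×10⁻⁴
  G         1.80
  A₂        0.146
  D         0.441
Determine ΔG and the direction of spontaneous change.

ΔG = 6.28 kJ/mol; the forward reaction is non-spontaneous

Q_c = [E]·[G]·[A₂] / [D] = (3.41×10⁻⁴)·(1.80)·(0.146) / (0.441) = 2.03×10⁻⁴
ΔG = RT ln(Q_c/K_c) = (8.314 J mol⁻¹ K⁻¹)(298 K) × ln(2.03×10⁻⁴/1.61×10⁻⁵)
   = (2.478 kJ/mol)(2.534) = 6.28 kJ/mol
ΔG > 0, so the forward reaction is non-spontaneous (proceeds in reverse).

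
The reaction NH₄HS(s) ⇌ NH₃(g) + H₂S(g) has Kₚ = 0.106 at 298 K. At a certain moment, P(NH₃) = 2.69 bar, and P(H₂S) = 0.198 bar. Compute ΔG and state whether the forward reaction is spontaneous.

ΔG = 4.00 kJ/mol; the forward reaction is non-spontaneous

(NH₄HS is a pure solid — omitted from Qₚ.)
Qₚ = P(NH₃)·P(H₂S) = (2.69)·(0.198) = 0.533
ΔG = RT ln(Qₚ/Kₚ) = (8.314 J mol⁻¹ K⁻¹)(298 K) × ln(0.533/0.106)
   = (2.478 kJ/mol)(1.615) = 4.00 kJ/mol
ΔG > 0, so the forward reaction is non-spontaneous (proceeds in reverse).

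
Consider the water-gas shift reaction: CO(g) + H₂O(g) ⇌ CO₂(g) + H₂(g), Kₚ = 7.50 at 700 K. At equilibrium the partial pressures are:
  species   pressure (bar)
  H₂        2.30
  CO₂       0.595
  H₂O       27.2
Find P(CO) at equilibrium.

At equilibrium, Kₚ = P(CO₂)·P(H₂) / (P(CO)·P(H₂O)) = 7.50.
(0.595)·(2.30) / ((P(CO))·(27.2)) = 7.50
P(CO) = 0.00671 bar

P(CO) = 0.00671 bar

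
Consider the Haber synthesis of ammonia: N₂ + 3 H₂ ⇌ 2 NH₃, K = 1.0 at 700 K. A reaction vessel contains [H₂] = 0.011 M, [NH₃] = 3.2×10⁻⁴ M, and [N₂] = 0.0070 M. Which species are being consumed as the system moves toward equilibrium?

Q = [NH₃]² / ([N₂]·[H₂]³) = (3.2×10⁻⁴)² / ((0.0070)·(0.011)³) = 11
Q = 11 > K = 1.0: net reverse reaction.

NH₃ (products)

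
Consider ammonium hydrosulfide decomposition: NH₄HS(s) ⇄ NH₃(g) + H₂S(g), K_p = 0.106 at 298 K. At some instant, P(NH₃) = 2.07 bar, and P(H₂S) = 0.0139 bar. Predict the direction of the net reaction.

in the forward direction

(NH₄HS is a pure solid — omitted from Q_p.)
Q_p = P(NH₃)·P(H₂S) = (2.07)·(0.0139) = 0.0288
Q_p = 0.0288 < K_p = 0.106, so the forward reaction proceeds.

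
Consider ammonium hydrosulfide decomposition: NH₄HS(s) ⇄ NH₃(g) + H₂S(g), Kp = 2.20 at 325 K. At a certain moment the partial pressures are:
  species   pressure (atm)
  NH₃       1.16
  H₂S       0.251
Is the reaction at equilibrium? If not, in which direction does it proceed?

(NH₄HS is a pure solid — omitted from Qp.)
Qp = P(NH₃)·P(H₂S) = (1.16)·(0.251) = 0.291
Qp = 0.291 < Kp = 2.20, so the forward reaction proceeds.

forward (toward products)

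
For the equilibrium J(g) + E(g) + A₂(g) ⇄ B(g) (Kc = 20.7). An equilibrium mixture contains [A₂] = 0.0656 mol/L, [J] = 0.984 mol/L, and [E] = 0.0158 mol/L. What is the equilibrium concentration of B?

[B] = 0.0211 mol/L

At equilibrium, Kc = [B] / ([J]·[E]·[A₂]) = 20.7.
([B]) / ((0.984)·(0.0158)·(0.0656)) = 20.7
[B] = 0.0211 mol/L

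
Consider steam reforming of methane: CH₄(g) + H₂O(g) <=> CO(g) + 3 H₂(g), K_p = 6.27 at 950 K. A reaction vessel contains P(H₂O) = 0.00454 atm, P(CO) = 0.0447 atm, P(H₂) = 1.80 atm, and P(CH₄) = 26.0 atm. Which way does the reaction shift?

Q_p = P(CO)·P(H₂)³ / (P(CH₄)·P(H₂O)) = (0.0447)·(1.80)³ / ((26.0)·(0.00454)) = 2.21
Q_p = 2.21 < K_p = 6.27, so the forward reaction proceeds.

forward (toward products)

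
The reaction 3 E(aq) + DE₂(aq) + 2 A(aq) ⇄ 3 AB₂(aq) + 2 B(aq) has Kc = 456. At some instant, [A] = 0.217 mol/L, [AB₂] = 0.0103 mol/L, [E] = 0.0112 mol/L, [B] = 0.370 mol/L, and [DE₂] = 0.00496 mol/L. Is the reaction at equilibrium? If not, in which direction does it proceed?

Qc = [AB₂]³·[B]² / ([E]³·[DE₂]·[A]²) = (0.0103)³·(0.370)² / ((0.0112)³·(0.00496)·(0.217)²) = 456
Qc = 456 = Kc, so the system is already at equilibrium.

no net change (already at equilibrium)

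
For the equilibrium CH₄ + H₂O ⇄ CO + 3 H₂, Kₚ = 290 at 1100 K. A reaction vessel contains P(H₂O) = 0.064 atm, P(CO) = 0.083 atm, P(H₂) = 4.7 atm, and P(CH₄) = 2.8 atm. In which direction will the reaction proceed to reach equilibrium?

in the forward direction

Qₚ = P(CO)·P(H₂)³ / (P(CH₄)·P(H₂O)) = (0.083)·(4.7)³ / ((2.8)·(0.064)) = 48
Qₚ = 48 < Kₚ = 290, so the forward reaction proceeds.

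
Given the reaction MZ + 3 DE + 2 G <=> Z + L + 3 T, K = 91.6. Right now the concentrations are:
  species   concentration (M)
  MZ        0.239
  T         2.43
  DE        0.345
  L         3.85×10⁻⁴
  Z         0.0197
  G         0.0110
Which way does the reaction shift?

at equilibrium

Q = [Z]·[L]·[T]³ / ([MZ]·[DE]³·[G]²) = (0.0197)·(3.85×10⁻⁴)·(2.43)³ / ((0.239)·(0.345)³·(0.0110)²) = 91.6
Q = 91.6 = K, so the system is already at equilibrium.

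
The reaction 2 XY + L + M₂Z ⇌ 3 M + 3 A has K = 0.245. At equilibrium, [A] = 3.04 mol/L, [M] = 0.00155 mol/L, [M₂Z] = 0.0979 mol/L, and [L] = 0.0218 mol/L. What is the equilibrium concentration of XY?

At equilibrium, K = [M]³·[A]³ / ([XY]²·[L]·[M₂Z]) = 0.245.
(0.00155)³·(3.04)³ / (([XY])²·(0.0218)·(0.0979)) = 0.245
[XY]² = 2.00×10⁻⁴ ⇒ [XY] = 0.0141 mol/L

[XY] = 0.0141 mol/L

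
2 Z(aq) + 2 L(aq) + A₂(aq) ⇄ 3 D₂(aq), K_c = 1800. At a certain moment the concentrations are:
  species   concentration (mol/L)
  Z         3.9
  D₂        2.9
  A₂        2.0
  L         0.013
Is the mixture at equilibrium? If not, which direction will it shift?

no; Q > K, reaction proceeds in reverse

Q_c = [D₂]³ / ([Z]²·[L]²·[A₂]) = (2.9)³ / ((3.9)²·(0.013)²·(2.0)) = 4700
Q_c = 4700 > K_c = 1800: net reverse reaction.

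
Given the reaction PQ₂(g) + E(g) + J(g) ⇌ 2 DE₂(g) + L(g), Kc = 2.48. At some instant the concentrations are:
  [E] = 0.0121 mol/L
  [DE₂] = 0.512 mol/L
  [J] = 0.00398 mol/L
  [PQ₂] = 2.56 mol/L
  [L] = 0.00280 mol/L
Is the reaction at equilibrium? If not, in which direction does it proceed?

Qc = [DE₂]²·[L] / ([PQ₂]·[E]·[J]) = (0.512)²·(0.00280) / ((2.56)·(0.0121)·(0.00398)) = 5.95
Qc = 5.95 > Kc = 2.48, so the reverse reaction proceeds.

to the left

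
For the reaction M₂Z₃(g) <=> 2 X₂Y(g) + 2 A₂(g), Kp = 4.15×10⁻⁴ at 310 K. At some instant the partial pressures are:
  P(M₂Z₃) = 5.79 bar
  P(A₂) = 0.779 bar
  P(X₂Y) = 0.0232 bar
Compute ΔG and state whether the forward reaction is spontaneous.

Qp = P(X₂Y)²·P(A₂)² / P(M₂Z₃) = (0.0232)²·(0.779)² / (5.79) = 5.64×10⁻⁵
ΔG = RT ln(Qp/Kp) = (8.314 J mol⁻¹ K⁻¹)(310 K) × ln(5.64×10⁻⁵/4.15×10⁻⁴)
   = (2.577 kJ/mol)(-1.996) = -5.14 kJ/mol
ΔG < 0, so the forward reaction is spontaneous (proceeds forward).

ΔG = -5.14 kJ/mol; the forward reaction is spontaneous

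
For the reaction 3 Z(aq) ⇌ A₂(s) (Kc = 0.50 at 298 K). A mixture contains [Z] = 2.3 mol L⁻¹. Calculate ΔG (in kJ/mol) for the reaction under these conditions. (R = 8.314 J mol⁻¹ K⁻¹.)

(A₂ is a pure solid — omitted from Qc.)
Qc = 1 / [Z]³ = 1 / (2.3)³ = 0.0822
ΔG = RT ln(Qc/Kc) = (8.314 J mol⁻¹ K⁻¹)(298 K) × ln(0.0822/0.50)
   = (2.478 kJ/mol)(-1.805) = -4.47 kJ/mol
ΔG < 0, so the forward reaction is spontaneous (proceeds forward).

ΔG = -4.47 kJ/mol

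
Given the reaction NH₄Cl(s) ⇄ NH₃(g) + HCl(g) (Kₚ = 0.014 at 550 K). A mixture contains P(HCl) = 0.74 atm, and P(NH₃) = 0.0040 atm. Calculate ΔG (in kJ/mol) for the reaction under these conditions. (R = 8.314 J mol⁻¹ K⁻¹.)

ΔG = -7.11 kJ/mol

(NH₄Cl is a pure solid — omitted from Qₚ.)
Qₚ = P(NH₃)·P(HCl) = (0.0040)·(0.74) = 0.00296
ΔG = RT ln(Qₚ/Kₚ) = (8.314 J mol⁻¹ K⁻¹)(550 K) × ln(0.00296/0.014)
   = (4.573 kJ/mol)(-1.554) = -7.11 kJ/mol
ΔG < 0, so the forward reaction is spontaneous (proceeds forward).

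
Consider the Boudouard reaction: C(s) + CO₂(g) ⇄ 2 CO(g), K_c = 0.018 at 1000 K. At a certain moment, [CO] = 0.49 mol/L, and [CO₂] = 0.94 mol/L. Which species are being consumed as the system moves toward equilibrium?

CO (products)

(C is a pure solid — omitted from Q_c.)
Q_c = [CO]² / [CO₂] = (0.49)² / (0.94) = 0.26
Q_c = 0.26 > K_c = 0.018: net reverse reaction.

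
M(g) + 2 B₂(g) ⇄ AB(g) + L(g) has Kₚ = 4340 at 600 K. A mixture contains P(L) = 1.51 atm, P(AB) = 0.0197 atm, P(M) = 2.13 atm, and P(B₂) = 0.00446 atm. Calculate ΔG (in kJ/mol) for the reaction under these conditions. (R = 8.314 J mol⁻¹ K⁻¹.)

Qₚ = P(AB)·P(L) / (P(M)·P(B₂)²) = (0.0197)·(1.51) / ((2.13)·(0.00446)²) = 702
ΔG = RT ln(Qₚ/Kₚ) = (8.314 J mol⁻¹ K⁻¹)(600 K) × ln(702/4340)
   = (4.988 kJ/mol)(-1.822) = -9.09 kJ/mol
ΔG < 0, so the forward reaction is spontaneous (proceeds forward).

ΔG = -9.09 kJ/mol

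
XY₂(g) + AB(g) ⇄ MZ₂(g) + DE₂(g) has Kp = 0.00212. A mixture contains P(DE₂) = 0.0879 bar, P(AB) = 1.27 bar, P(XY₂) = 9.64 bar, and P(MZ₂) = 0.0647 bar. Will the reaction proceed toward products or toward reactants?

Qp = P(MZ₂)·P(DE₂) / (P(XY₂)·P(AB)) = (0.0647)·(0.0879) / ((9.64)·(1.27)) = 4.65e-4
Qp = 4.65e-4 < Kp = 0.00212, so the forward reaction proceeds.

forward (toward products)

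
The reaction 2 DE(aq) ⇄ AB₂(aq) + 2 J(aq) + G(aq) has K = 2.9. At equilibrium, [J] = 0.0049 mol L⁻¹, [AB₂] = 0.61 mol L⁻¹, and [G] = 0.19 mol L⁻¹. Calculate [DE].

At equilibrium, K = [AB₂]·[J]²·[G] / [DE]² = 2.9.
(0.61)·(0.0049)²·(0.19) / ([DE])² = 2.9
[DE]² = 9.60e-7 ⇒ [DE] = 9.8e-4 mol L⁻¹

[DE] = 9.8e-4 mol L⁻¹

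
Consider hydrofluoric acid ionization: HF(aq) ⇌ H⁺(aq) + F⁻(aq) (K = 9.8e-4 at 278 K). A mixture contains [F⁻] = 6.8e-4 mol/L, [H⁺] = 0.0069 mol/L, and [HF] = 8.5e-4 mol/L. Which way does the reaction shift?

reverse (toward reactants)

Q = [H⁺]·[F⁻] / [HF] = (0.0069)·(6.8e-4) / (8.5e-4) = 0.0055
Q = 0.0055 > K = 9.8e-4, so the reverse reaction proceeds.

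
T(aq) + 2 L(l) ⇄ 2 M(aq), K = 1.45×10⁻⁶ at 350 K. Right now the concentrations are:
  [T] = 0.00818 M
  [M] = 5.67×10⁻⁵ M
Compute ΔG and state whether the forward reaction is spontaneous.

(L is a pure liquid — omitted from Q.)
Q = [M]² / [T] = (5.67×10⁻⁵)² / (0.00818) = 3.93×10⁻⁷
ΔG = RT ln(Q/K) = (8.314 J mol⁻¹ K⁻¹)(350 K) × ln(3.93×10⁻⁷/1.45×10⁻⁶)
   = (2.910 kJ/mol)(-1.306) = -3.80 kJ/mol
ΔG < 0, so the forward reaction is spontaneous (proceeds forward).

ΔG = -3.80 kJ/mol; the forward reaction is spontaneous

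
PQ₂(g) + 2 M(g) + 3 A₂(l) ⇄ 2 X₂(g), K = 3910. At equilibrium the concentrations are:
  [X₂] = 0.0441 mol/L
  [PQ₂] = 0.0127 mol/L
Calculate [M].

(A₂ is a pure liquid — omitted from K.)
At equilibrium, K = [X₂]² / ([PQ₂]·[M]²) = 3910.
(0.0441)² / ((0.0127)·([M])²) = 3910
[M]² = 3.92e-5 ⇒ [M] = 0.00626 mol/L

[M] = 0.00626 mol/L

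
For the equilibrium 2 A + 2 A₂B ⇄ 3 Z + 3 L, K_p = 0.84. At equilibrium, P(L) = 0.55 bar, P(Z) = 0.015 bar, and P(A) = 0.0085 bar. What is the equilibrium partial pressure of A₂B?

At equilibrium, K_p = P(Z)³·P(L)³ / (P(A)²·P(A₂B)²) = 0.84.
(0.015)³·(0.55)³ / ((0.0085)²·(P(A₂B))²) = 0.84
P(A₂B)² = 0.00925 ⇒ P(A₂B) = 0.096 bar

P(A₂B) = 0.096 bar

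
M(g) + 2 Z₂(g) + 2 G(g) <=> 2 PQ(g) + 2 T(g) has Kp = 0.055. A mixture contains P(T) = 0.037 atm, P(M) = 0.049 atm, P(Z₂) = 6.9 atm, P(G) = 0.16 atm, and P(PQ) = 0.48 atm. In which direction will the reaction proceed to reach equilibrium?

Qp = P(PQ)²·P(T)² / (P(M)·P(Z₂)²·P(G)²) = (0.48)²·(0.037)² / ((0.049)·(6.9)²·(0.16)²) = 0.0053
Qp = 0.0053 < Kp = 0.055, so the forward reaction proceeds.

forward (toward products)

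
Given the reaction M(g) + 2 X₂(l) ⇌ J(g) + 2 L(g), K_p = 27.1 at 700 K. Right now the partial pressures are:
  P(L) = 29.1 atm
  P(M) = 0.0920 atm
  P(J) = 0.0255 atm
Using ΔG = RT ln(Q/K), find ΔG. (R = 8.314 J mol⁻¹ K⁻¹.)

(X₂ is a pure liquid — omitted from Q_p.)
Q_p = P(J)·P(L)² / P(M) = (0.0255)·(29.1)² / (0.0920) = 235
ΔG = RT ln(Q_p/K_p) = (8.314 J mol⁻¹ K⁻¹)(700 K) × ln(235/27.1)
   = (5.820 kJ/mol)(2.160) = 12.6 kJ/mol
ΔG > 0, so the forward reaction is non-spontaneous (proceeds in reverse).

ΔG = 12.6 kJ/mol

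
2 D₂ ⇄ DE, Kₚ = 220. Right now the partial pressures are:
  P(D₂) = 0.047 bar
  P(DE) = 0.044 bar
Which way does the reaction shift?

to the right

Qₚ = P(DE) / P(D₂)² = (0.044) / (0.047)² = 20
Qₚ = 20 < Kₚ = 220, so the forward reaction proceeds.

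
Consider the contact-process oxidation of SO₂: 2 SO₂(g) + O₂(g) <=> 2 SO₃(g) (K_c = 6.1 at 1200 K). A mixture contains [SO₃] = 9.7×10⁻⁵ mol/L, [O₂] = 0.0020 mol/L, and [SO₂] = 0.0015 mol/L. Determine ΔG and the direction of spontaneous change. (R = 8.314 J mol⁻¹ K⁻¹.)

ΔG = -10.7 kJ/mol; the forward reaction is spontaneous

Q_c = [SO₃]² / ([SO₂]²·[O₂]) = (9.7×10⁻⁵)² / ((0.0015)²·(0.0020)) = 2.09
ΔG = RT ln(Q_c/K_c) = (8.314 J mol⁻¹ K⁻¹)(1200 K) × ln(2.09/6.1)
   = (9.977 kJ/mol)(-1.071) = -10.7 kJ/mol
ΔG < 0, so the forward reaction is spontaneous (proceeds forward).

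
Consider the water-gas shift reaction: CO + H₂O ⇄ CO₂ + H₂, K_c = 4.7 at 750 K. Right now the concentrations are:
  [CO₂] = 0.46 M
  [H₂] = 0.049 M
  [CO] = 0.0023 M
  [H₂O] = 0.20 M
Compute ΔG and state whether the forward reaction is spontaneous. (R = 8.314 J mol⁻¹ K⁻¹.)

ΔG = 14.6 kJ/mol; the forward reaction is non-spontaneous

Q_c = [CO₂]·[H₂] / ([CO]·[H₂O]) = (0.46)·(0.049) / ((0.0023)·(0.20)) = 49.0
ΔG = RT ln(Q_c/K_c) = (8.314 J mol⁻¹ K⁻¹)(750 K) × ln(49.0/4.7)
   = (6.236 kJ/mol)(2.344) = 14.6 kJ/mol
ΔG > 0, so the forward reaction is non-spontaneous (proceeds in reverse).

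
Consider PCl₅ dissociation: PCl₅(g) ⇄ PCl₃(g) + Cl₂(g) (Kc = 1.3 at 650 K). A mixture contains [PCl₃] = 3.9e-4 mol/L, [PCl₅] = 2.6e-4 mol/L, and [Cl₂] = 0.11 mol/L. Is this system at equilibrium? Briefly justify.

Qc = [PCl₃]·[Cl₂] / [PCl₅] = (3.9e-4)·(0.11) / (2.6e-4) = 0.16
Qc = 0.16 < Kc = 1.3: net forward reaction.

no; Q < K, reaction proceeds forward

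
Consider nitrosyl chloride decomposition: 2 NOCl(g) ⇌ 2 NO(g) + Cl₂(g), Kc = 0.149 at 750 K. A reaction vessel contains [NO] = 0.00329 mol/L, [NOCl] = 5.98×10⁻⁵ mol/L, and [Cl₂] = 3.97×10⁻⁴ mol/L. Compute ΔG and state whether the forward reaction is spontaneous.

ΔG = 13.0 kJ/mol; the forward reaction is non-spontaneous

Qc = [NO]²·[Cl₂] / [NOCl]² = (0.00329)²·(3.97×10⁻⁴) / (5.98×10⁻⁵)² = 1.20
ΔG = RT ln(Qc/Kc) = (8.314 J mol⁻¹ K⁻¹)(750 K) × ln(1.20/0.149)
   = (6.236 kJ/mol)(2.086) = 13.0 kJ/mol
ΔG > 0, so the forward reaction is non-spontaneous (proceeds in reverse).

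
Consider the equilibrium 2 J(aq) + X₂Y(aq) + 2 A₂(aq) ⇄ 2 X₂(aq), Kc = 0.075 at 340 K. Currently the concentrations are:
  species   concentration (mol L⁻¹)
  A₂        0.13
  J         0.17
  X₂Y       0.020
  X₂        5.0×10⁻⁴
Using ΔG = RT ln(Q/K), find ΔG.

ΔG = -3.04 kJ/mol

Qc = [X₂]² / ([J]²·[X₂Y]·[A₂]²) = (5.0×10⁻⁴)² / ((0.17)²·(0.020)·(0.13)²) = 0.0256
ΔG = RT ln(Qc/Kc) = (8.314 J mol⁻¹ K⁻¹)(340 K) × ln(0.0256/0.075)
   = (2.827 kJ/mol)(-1.075) = -3.04 kJ/mol
ΔG < 0, so the forward reaction is spontaneous (proceeds forward).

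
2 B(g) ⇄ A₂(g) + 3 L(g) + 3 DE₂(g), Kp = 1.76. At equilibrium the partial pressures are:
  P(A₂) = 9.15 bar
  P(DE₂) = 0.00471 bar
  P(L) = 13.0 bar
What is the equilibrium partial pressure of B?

At equilibrium, Kp = P(A₂)·P(L)³·P(DE₂)³ / P(B)² = 1.76.
(9.15)·(13.0)³·(0.00471)³ / (P(B))² = 1.76
P(B)² = 0.00119 ⇒ P(B) = 0.0345 bar

P(B) = 0.0345 bar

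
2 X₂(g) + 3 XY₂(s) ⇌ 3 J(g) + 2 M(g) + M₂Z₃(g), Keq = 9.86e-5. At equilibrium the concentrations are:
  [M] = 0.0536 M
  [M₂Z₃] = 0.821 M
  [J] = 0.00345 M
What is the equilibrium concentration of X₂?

(XY₂ is a pure solid — omitted from Keq.)
At equilibrium, Keq = [J]³·[M]²·[M₂Z₃] / [X₂]² = 9.86e-5.
(0.00345)³·(0.0536)²·(0.821) / ([X₂])² = 9.86e-5
[X₂]² = 9.82e-7 ⇒ [X₂] = 9.91e-4 M

[X₂] = 9.91e-4 M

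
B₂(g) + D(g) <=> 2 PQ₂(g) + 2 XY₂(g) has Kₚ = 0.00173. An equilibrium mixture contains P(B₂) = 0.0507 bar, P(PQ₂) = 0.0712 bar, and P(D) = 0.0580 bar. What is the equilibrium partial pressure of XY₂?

At equilibrium, Kₚ = P(PQ₂)²·P(XY₂)² / (P(B₂)·P(D)) = 0.00173.
(0.0712)²·(P(XY₂))² / ((0.0507)·(0.0580)) = 0.00173
P(XY₂)² = 0.00100 ⇒ P(XY₂) = 0.0317 bar

P(XY₂) = 0.0317 bar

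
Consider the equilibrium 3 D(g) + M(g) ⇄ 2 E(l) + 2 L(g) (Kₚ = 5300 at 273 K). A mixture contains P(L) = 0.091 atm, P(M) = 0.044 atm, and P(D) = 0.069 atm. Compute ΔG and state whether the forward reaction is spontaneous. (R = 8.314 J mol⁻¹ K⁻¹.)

ΔG = -5.05 kJ/mol; the forward reaction is spontaneous

(E is a pure liquid — omitted from Qₚ.)
Qₚ = P(L)² / (P(D)³·P(M)) = (0.091)² / ((0.069)³·(0.044)) = 573
ΔG = RT ln(Qₚ/Kₚ) = (8.314 J mol⁻¹ K⁻¹)(273 K) × ln(573/5300)
   = (2.270 kJ/mol)(-2.225) = -5.05 kJ/mol
ΔG < 0, so the forward reaction is spontaneous (proceeds forward).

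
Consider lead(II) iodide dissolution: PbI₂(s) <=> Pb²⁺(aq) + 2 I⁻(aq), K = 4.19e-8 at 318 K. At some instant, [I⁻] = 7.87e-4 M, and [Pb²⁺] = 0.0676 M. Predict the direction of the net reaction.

(PbI₂ is a pure solid — omitted from Q.)
Q = [Pb²⁺]·[I⁻]² = (0.0676)·(7.87e-4)² = 4.19e-8
Q = 4.19e-8 = K, so the system is already at equilibrium.

neither direction; the system is at equilibrium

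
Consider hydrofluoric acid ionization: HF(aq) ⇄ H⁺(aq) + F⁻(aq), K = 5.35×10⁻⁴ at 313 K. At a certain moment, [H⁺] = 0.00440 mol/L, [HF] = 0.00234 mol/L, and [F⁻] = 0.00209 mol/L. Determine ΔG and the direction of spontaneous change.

ΔG = 5.19 kJ/mol; the forward reaction is non-spontaneous

Q = [H⁺]·[F⁻] / [HF] = (0.00440)·(0.00209) / (0.00234) = 0.00393
ΔG = RT ln(Q/K) = (8.314 J mol⁻¹ K⁻¹)(313 K) × ln(0.00393/5.35×10⁻⁴)
   = (2.602 kJ/mol)(1.994) = 5.19 kJ/mol
ΔG > 0, so the forward reaction is non-spontaneous (proceeds in reverse).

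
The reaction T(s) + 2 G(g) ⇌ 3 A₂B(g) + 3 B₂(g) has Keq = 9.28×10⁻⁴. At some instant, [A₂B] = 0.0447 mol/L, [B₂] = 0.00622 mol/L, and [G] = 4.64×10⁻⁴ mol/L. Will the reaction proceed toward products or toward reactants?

to the right

(T is a pure solid — omitted from Q.)
Q = [A₂B]³·[B₂]³ / [G]² = (0.0447)³·(0.00622)³ / (4.64×10⁻⁴)² = 9.98×10⁻⁵
Q = 9.98×10⁻⁵ < Keq = 9.28×10⁻⁴, so the forward reaction proceeds.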